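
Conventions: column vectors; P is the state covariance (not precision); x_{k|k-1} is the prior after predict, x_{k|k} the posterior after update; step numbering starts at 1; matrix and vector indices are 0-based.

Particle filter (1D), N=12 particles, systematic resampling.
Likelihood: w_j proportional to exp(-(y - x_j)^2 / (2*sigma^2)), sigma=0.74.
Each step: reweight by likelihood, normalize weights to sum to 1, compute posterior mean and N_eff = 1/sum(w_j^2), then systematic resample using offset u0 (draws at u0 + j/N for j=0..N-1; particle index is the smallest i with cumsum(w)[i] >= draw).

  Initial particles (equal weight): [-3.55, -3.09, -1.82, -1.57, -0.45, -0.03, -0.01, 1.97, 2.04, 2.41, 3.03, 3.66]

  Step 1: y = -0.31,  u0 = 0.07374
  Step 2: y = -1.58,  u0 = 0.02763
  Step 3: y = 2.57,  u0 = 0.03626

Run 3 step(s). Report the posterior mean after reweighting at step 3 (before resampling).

post_mean = -0.0829

step 1: w=[0.0000, 0.0003, 0.0388, 0.0731, 0.3059, 0.2899, 0.2869, 0.0027, 0.0020, 0.0004, 0.0000, 0.0000]  mean=-0.3252  Neff=3.7482  idx=[3, 4, 4, 4, 4, 5, 5, 5, 6, 6, 6, 6]
step 2: w=[0.3330, 0.1038, 0.1038, 0.1038, 0.1038, 0.0371, 0.0371, 0.0371, 0.0351, 0.0351, 0.0351, 0.0351]  mean=-0.7145  Neff=6.1320  idx=[0, 0, 0, 0, 1, 2, 2, 3, 4, 5, 8, 10]
step 3: w=[0.0000, 0.0000, 0.0000, 0.0000, 0.0307, 0.0307, 0.0307, 0.0307, 0.0307, 0.2647, 0.2909, 0.2909]  mean=-0.0829  Neff=4.0974  idx=[5, 7, 9, 9, 9, 10, 10, 10, 10, 11, 11, 11]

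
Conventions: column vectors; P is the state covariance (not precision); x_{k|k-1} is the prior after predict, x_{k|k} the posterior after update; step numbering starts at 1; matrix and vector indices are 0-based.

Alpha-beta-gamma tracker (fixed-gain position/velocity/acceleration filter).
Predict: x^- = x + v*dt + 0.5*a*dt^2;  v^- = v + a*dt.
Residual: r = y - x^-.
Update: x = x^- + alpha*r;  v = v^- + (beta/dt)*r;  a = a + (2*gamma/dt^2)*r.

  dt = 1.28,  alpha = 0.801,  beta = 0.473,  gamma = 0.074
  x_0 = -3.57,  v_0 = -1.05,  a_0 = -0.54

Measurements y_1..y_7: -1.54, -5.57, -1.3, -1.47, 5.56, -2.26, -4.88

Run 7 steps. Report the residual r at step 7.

resid = -4.5945

step 1: x_pred=-5.3564  r=3.8164  x^+=-2.2995  v^+=-0.3309  a^+=-0.1953
step 2: x_pred=-2.8830  r=-2.6870  x^+=-5.0353  v^+=-1.5738  a^+=-0.4380
step 3: x_pred=-7.4085  r=6.1085  x^+=-2.5156  v^+=0.1229  a^+=0.1138
step 4: x_pred=-2.2651  r=0.7951  x^+=-1.6282  v^+=0.5624  a^+=0.1856
step 5: x_pred=-0.7563  r=6.3163  x^+=4.3031  v^+=3.1341  a^+=0.7562
step 6: x_pred=8.9341  r=-11.1941  x^+=-0.0324  v^+=-0.0346  a^+=-0.2550
step 7: x_pred=-0.2855  r=-4.5945  x^+=-3.9657  v^+=-2.0588  a^+=-0.6700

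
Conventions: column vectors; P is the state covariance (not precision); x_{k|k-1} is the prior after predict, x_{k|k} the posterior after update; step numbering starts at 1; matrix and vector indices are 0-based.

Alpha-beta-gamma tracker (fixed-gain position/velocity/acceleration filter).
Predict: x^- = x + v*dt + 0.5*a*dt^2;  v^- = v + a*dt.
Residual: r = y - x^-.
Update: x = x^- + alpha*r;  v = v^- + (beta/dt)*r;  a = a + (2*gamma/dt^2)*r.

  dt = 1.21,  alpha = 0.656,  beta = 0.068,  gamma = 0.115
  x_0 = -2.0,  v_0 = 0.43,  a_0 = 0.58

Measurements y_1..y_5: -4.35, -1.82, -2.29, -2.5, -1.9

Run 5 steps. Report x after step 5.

x_post = -1.6935

step 1: x_pred=-1.0551  r=-3.2949  x^+=-3.2166  v^+=0.9466  a^+=0.0624
step 2: x_pred=-2.0255  r=0.2055  x^+=-1.8907  v^+=1.0337  a^+=0.0947
step 3: x_pred=-0.5706  r=-1.7194  x^+=-1.6985  v^+=1.0516  a^+=-0.1754
step 4: x_pred=-0.5545  r=-1.9455  x^+=-1.8308  v^+=0.7300  a^+=-0.4811
step 5: x_pred=-1.2996  r=-0.6004  x^+=-1.6935  v^+=0.1142  a^+=-0.5754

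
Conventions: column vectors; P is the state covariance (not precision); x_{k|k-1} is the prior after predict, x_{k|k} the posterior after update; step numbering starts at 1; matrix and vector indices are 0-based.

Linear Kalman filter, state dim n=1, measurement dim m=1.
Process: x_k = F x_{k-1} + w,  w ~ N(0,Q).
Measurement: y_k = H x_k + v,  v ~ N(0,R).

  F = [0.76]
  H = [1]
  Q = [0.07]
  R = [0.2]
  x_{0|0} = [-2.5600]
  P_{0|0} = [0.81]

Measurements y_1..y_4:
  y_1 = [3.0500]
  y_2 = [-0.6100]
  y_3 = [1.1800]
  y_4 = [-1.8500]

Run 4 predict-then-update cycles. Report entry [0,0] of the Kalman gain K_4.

K[0,0] = 0.3618

step 1: x^-=[-1.9456]  P^-=[0.5379]  S=[0.7379]  K=[0.7289]  nu=[4.9956]  x^+=[1.6959]  P^+=[0.1458]
step 2: x^-=[1.2889]  P^-=[0.1542]  S=[0.3542]  K=[0.4354]  nu=[-1.8989]  x^+=[0.4622]  P^+=[0.0871]
step 3: x^-=[0.3513]  P^-=[0.1203]  S=[0.3203]  K=[0.3756]  nu=[0.8287]  x^+=[0.6625]  P^+=[0.0751]
step 4: x^-=[0.5035]  P^-=[0.1134]  S=[0.3134]  K=[0.3618]  nu=[-2.3535]  x^+=[-0.3480]  P^+=[0.0724]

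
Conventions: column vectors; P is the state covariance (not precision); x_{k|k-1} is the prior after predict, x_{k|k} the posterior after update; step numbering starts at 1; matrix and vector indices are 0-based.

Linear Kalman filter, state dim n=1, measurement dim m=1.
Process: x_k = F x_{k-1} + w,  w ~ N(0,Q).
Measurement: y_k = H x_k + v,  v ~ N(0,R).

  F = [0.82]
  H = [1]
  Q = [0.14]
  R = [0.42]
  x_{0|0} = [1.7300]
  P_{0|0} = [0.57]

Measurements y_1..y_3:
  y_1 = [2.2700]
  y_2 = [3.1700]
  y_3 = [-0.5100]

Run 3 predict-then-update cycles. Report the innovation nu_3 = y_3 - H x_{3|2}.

innov = [-2.3312]

step 1: x^-=[1.4186]  P^-=[0.5233]  S=[0.9433]  K=[0.5547]  nu=[0.8514]  x^+=[1.8909]  P^+=[0.2330]
step 2: x^-=[1.5505]  P^-=[0.2967]  S=[0.7167]  K=[0.4140]  nu=[1.6195]  x^+=[2.2209]  P^+=[0.1739]
step 3: x^-=[1.8212]  P^-=[0.2569]  S=[0.6769]  K=[0.3795]  nu=[-2.3312]  x^+=[0.9364]  P^+=[0.1594]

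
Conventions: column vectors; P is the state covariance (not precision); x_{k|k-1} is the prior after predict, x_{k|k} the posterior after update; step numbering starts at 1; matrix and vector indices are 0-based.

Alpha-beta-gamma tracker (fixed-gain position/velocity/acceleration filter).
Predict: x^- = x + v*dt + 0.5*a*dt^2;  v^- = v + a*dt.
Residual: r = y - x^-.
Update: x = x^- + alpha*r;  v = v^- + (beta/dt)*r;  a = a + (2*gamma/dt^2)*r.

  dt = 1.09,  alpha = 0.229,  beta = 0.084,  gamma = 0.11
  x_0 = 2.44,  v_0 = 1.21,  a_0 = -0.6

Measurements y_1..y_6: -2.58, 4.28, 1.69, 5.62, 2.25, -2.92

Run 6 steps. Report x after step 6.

x_post = -2.5223

step 1: x_pred=3.4025  r=-5.9825  x^+=2.0325  v^+=0.0950  a^+=-1.7078
step 2: x_pred=1.1215  r=3.1585  x^+=1.8448  v^+=-1.5231  a^+=-1.1229
step 3: x_pred=-0.4824  r=2.1724  x^+=0.0150  v^+=-2.5797  a^+=-0.7206
step 4: x_pred=-3.2249  r=8.8449  x^+=-1.1994  v^+=-2.6835  a^+=0.9172
step 5: x_pred=-3.5796  r=5.8296  x^+=-2.2446  v^+=-1.2346  a^+=1.9966
step 6: x_pred=-2.4042  r=-0.5158  x^+=-2.5223  v^+=0.9020  a^+=1.9011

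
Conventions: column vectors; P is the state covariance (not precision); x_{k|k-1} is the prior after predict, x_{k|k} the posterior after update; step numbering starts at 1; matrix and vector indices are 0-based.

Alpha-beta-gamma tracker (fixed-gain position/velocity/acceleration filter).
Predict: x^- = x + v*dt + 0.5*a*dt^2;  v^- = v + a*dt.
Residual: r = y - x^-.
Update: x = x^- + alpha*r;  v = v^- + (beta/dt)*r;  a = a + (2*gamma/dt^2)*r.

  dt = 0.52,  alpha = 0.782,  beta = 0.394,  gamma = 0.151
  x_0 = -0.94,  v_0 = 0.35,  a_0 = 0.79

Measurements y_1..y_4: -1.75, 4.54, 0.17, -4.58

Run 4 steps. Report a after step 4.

a_post = -8.9544

step 1: x_pred=-0.6512  r=-1.0988  x^+=-1.5105  v^+=-0.0718  a^+=-0.4372
step 2: x_pred=-1.6069  r=6.1469  x^+=3.2000  v^+=4.3583  a^+=6.4280
step 3: x_pred=6.3354  r=-6.1654  x^+=1.5141  v^+=3.0294  a^+=-0.4579
step 4: x_pred=3.0275  r=-7.6075  x^+=-2.9216  v^+=-2.9728  a^+=-8.9544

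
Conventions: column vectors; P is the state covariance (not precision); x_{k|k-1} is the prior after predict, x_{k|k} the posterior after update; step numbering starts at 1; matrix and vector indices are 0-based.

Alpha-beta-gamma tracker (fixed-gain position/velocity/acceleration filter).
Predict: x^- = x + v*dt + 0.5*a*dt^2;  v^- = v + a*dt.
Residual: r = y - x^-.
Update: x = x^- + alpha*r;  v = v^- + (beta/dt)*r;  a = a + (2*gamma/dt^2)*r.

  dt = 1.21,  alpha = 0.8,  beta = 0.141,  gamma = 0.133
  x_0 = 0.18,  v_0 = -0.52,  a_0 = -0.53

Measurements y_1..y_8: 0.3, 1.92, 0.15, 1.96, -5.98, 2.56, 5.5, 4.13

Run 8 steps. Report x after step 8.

step 1: x_pred=-0.8372  r=1.1372  x^+=0.0726  v^+=-1.0288  a^+=-0.3234
step 2: x_pred=-1.4090  r=3.3290  x^+=1.2542  v^+=-1.0322  a^+=0.2814
step 3: x_pred=0.2113  r=-0.0613  x^+=0.1623  v^+=-0.6988  a^+=0.2703
step 4: x_pred=-0.4854  r=2.4454  x^+=1.4709  v^+=-0.0868  a^+=0.7146
step 5: x_pred=1.8890  r=-7.8690  x^+=-4.4062  v^+=-0.1391  a^+=-0.7151
step 6: x_pred=-5.0980  r=7.6580  x^+=1.0284  v^+=-0.1120  a^+=0.6762
step 7: x_pred=1.3879  r=4.1121  x^+=4.6776  v^+=1.1854  a^+=1.4233
step 8: x_pred=7.1539  r=-3.0239  x^+=4.7348  v^+=2.5553  a^+=0.8739

x_post = 4.7348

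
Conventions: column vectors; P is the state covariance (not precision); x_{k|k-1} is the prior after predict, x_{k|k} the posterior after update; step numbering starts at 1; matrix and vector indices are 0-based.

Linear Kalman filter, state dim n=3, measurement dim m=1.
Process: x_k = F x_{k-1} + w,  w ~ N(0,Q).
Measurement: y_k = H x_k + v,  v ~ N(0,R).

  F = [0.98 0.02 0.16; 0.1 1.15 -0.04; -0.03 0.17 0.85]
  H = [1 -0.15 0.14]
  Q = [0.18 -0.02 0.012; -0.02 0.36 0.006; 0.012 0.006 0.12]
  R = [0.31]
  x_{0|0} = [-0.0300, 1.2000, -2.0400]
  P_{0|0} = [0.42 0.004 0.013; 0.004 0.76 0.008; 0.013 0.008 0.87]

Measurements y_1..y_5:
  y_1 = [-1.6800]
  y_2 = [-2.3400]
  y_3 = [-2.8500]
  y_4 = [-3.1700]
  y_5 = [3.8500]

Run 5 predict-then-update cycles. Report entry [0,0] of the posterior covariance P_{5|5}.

P_post[0,0] = 0.2633

step 1: x^-=[-0.3318, 1.4586, -1.5291]  P^-=[0.6102 0.0388 0.1323; 0.0388 1.3708 0.1326; 0.1323 0.1326 0.7725]  S=[0.9861]  K=[0.6317; -0.1504; 0.2237]  nu=[-0.9153]  x^+=[-0.9101, 1.5963, -1.7339]  P^+=[0.2167 0.1324 -0.0070; 0.1324 1.3485 0.1657; -0.0070 0.1657 0.7232]
step 2: x^-=[-1.1373, 1.8141, -1.1751]  P^-=[0.4112 0.2077 0.1321; 0.2077 2.1619 0.4023; 0.1321 0.4023 0.7286]  S=[0.7419]  K=[0.5372; -0.0813; 0.2341]  nu=[-0.7660]  x^+=[-1.5489, 1.8763, -1.3545]  P^+=[0.1971 0.2401 0.0387; 0.2401 2.1570 0.4165; 0.0387 0.4165 0.6879]
step 3: x^-=[-1.6971, 2.0570, -0.7859]  P^-=[0.4120 0.3910 0.1974; 0.3910 3.2324 0.8071; 0.1974 0.8071 0.7954]  S=[0.7144]  K=[0.5333; 0.0267; 0.2628]  nu=[-0.7344]  x^+=[-2.0887, 2.0374, -0.9788]  P^+=[0.2088 0.3808 0.0973; 0.3808 3.2318 0.8021; 0.0973 0.8021 0.7461]
step 4: x^-=[-2.1628, 2.1733, -0.4230]  P^-=[0.4515 0.6446 0.2976; 0.6446 4.6504 1.3922; 0.2976 1.3922 0.9756]  S=[0.7167]  K=[0.5532; 0.1980; 0.3144]  nu=[-0.6220]  x^+=[-2.5069, 2.0501, -0.6185]  P^+=[0.2322 0.5661 0.1729; 0.5661 4.6223 1.3475; 0.1729 1.3475 0.9048]
step 5: x^-=[-2.5147, 2.1317, -0.1020]  P^-=[0.5130 0.9852 0.4407; 0.9852 6.4816 2.1912; 0.4407 2.1912 1.2823]  S=[0.7298]  K=[0.5850; 0.4382; 0.3995]  nu=[6.6987]  x^+=[1.4043, 5.0668, 2.5738]  P^+=[0.2633 0.7982 0.2701; 0.7982 6.3415 2.0635; 0.2701 2.0635 1.1659]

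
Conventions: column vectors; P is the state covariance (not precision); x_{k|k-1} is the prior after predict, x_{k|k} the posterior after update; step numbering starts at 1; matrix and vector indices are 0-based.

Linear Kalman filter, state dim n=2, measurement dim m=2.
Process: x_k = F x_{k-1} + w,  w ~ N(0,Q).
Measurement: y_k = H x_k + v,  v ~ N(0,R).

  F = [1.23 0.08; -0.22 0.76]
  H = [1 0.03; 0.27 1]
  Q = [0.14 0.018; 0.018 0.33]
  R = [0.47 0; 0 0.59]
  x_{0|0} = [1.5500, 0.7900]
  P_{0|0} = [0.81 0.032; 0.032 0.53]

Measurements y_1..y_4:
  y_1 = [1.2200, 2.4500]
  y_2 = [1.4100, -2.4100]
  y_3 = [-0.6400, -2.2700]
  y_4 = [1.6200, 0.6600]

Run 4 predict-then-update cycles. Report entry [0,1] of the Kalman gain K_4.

step 1: x^-=[1.9697, 0.2594]  P^-=[1.3751 -0.1396; -0.1396 0.6646]  S=[1.8374 0.2505; 0.2505 1.2795]  K=[0.7413 0.0360; -0.1355 0.5165]  nu=[-0.7575, 1.6588]  x^+=[1.4679, 1.2189]  P^+=[0.3506 -0.0734; -0.0734 0.3246]
step 2: x^-=[1.9030, 0.6034]  P^-=[0.6580 -0.1245; -0.1245 0.5590]  S=[1.1211 0.0689; 0.0689 1.1297]  K=[0.5829 0.0115; -0.1252 0.4727]  nu=[-0.5111, -3.5272]  x^+=[1.5645, -0.9999]  P^+=[0.2760 -0.0677; -0.0677 0.2972]
step 3: x^-=[1.8443, -1.1041]  P^-=[0.5461 -0.1008; -0.1008 0.5377]  S=[1.0106 0.0620; 0.0620 1.1131]  K=[0.5367 0.0121; -0.1123 0.4649]  nu=[-2.4512, -1.6639]  x^+=[0.5087, -1.6024]  P^+=[0.2541 -0.0615; -0.0615 0.2909]
step 4: x^-=[0.4975, -1.3297]  P^-=[0.5142 -0.0895; -0.0895 0.5309]  S=[0.9793 0.0646; 0.0646 1.1100]  K=[0.5214 0.0141; -0.1056 0.4626]  nu=[1.1624, 1.8554]  x^+=[1.1298, -0.5941]  P^+=[0.2468 -0.0583; -0.0583 0.2887]

K[0,1] = 0.0141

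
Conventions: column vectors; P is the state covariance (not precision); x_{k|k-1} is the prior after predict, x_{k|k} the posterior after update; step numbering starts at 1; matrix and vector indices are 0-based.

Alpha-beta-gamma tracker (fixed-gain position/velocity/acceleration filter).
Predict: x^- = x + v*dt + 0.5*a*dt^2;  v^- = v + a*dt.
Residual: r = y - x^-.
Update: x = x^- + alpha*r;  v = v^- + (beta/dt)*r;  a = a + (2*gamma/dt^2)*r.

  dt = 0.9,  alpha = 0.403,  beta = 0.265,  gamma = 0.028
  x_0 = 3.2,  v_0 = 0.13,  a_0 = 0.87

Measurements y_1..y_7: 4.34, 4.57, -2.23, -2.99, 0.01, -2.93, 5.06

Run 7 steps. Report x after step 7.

x_post = -0.5465

step 1: x_pred=3.6694  r=0.6706  x^+=3.9396  v^+=1.1105  a^+=0.9164
step 2: x_pred=5.3102  r=-0.7402  x^+=5.0119  v^+=1.7173  a^+=0.8652
step 3: x_pred=6.9078  r=-9.1378  x^+=3.2253  v^+=-0.1946  a^+=0.2334
step 4: x_pred=3.1446  r=-6.1346  x^+=0.6724  v^+=-1.7909  a^+=-0.1907
step 5: x_pred=-1.0166  r=1.0266  x^+=-0.6029  v^+=-1.6602  a^+=-0.1197
step 6: x_pred=-2.1455  r=-0.7845  x^+=-2.4617  v^+=-1.9989  a^+=-0.1739
step 7: x_pred=-4.3311  r=9.3911  x^+=-0.5465  v^+=0.6097  a^+=0.4753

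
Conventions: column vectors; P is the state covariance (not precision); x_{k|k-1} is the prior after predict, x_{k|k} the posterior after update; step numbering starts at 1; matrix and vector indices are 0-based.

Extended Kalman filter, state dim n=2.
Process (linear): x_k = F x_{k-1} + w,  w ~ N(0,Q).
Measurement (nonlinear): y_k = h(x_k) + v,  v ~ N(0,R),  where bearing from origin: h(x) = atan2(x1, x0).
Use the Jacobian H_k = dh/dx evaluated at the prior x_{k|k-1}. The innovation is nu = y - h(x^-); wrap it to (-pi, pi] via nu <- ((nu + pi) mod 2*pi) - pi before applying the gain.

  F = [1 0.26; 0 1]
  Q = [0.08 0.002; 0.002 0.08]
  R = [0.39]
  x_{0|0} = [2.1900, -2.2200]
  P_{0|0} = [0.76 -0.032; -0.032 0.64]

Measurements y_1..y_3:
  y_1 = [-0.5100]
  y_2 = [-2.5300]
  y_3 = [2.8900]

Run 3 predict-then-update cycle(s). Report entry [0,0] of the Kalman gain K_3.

step 1: x^-=[1.6128, -2.2200]  P^-=[0.8666 0.1364; 0.1364 0.7200]  H_jac=[0.2948 0.2142]  S=[0.5156]  K=[0.5522; 0.3771]  nu=[0.4325]  x^+=[1.8516, -2.0569]  P^+=[0.7094 0.0290; 0.0290 0.6467]
step 2: x^-=[1.3169, -2.0569]  P^-=[0.8482 0.1992; 0.1992 0.7267]  H_jac=[0.3448 0.2208]  S=[0.5566]  K=[0.6045; 0.4116]  nu=[-1.5287]  x^+=[0.3928, -2.6861]  P^+=[0.6448 0.0607; 0.0607 0.6324]
step 3: x^-=[-0.3056, -2.6861]  P^-=[0.7991 0.2271; 0.2271 0.7124]  H_jac=[0.3675 -0.0418]  S=[0.4922]  K=[0.5774; 0.1091]  nu=[-1.7091]  x^+=[-1.2924, -2.8725]  P^+=[0.6350 0.1961; 0.1961 0.7065]

K[0,0] = 0.5774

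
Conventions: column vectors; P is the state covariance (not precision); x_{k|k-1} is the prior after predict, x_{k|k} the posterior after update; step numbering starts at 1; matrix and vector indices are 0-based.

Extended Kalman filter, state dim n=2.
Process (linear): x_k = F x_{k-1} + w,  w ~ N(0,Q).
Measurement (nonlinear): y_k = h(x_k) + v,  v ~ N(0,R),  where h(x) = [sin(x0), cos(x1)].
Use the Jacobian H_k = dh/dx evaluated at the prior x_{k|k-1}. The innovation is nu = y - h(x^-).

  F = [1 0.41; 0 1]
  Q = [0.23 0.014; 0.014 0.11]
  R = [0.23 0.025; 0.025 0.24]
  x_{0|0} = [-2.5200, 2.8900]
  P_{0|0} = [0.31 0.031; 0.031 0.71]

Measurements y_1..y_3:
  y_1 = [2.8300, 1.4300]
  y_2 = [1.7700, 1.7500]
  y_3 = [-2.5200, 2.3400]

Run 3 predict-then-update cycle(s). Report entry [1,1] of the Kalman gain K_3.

K[1,1] = -0.5644

step 1: x^-=[-1.3351, 2.8900]  P^-=[0.6848 0.3361; 0.3361 0.8200]  H_jac=[0.2335 0.0000; 0.0000 -0.2489]  S=[0.2673 0.0055; 0.0055 0.2908]  K=[0.6042 -0.2991; 0.3080 -0.7077]  nu=[3.8024, 2.3985]  x^+=[0.2452, 2.3638]  P^+=[0.5631 0.2276; 0.2276 0.6514]
step 2: x^-=[1.2143, 2.3638]  P^-=[1.0893 0.5087; 0.5087 0.7614]  H_jac=[0.3490 0.0000; 0.0000 -0.7017]  S=[0.3626 -0.0996; -0.0996 0.6149]  K=[0.9301 -0.4299; 0.2626 -0.8263]  nu=[0.8329, 2.4625]  x^+=[0.9304, 0.5477]  P^+=[0.5823 0.1139; 0.1139 0.2733]
step 3: x^-=[1.1550, 0.5477]  P^-=[0.9516 0.2399; 0.2399 0.3833]  H_jac=[0.4039 0.0000; 0.0000 -0.5207]  S=[0.3853 -0.0255; -0.0255 0.3439]  K=[0.9785 -0.2908; 0.2142 -0.5644]  nu=[-3.4348, 1.4863]  x^+=[-2.6381, -1.0271]  P^+=[0.5391 0.0871; 0.0871 0.2498]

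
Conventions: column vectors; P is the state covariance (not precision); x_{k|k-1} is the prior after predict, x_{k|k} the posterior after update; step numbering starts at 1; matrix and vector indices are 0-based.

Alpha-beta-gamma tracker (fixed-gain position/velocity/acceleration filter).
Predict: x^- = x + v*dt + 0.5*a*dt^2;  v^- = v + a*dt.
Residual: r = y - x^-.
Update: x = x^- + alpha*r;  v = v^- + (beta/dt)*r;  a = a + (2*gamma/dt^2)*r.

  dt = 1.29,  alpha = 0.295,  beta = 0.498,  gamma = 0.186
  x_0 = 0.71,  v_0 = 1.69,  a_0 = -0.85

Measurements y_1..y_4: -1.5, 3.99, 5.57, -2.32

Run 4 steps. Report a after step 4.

step 1: x_pred=2.1829  r=-3.6829  x^+=1.0964  v^+=-0.8283  a^+=-1.6733
step 2: x_pred=-1.3643  r=5.3543  x^+=0.2152  v^+=-0.9198  a^+=-0.4764
step 3: x_pred=-1.3677  r=6.9377  x^+=0.6790  v^+=1.1440  a^+=1.0745
step 4: x_pred=3.0487  r=-5.3687  x^+=1.4649  v^+=0.4575  a^+=-0.1256

a_post = -0.1256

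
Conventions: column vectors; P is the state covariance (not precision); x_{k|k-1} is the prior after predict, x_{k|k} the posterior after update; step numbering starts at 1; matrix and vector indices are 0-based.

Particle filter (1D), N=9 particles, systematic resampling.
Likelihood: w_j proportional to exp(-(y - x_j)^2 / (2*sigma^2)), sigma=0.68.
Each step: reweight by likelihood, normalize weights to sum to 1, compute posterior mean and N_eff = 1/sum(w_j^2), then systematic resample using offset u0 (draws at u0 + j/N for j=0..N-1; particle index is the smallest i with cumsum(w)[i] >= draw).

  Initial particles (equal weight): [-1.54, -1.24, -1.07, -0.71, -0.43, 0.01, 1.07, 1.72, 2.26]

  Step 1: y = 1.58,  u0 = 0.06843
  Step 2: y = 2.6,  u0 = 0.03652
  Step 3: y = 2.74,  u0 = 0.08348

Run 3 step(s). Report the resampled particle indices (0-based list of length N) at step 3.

step 1: w=[0.0000, 0.0001, 0.0002, 0.0014, 0.0052, 0.0287, 0.3110, 0.4034, 0.2499]  mean=1.5882  Neff=3.0978  idx=[6, 6, 6, 7, 7, 7, 7, 8, 8]
step 2: w=[0.0213, 0.0213, 0.0213, 0.1159, 0.1159, 0.1159, 0.1159, 0.2363, 0.2363]  mean=1.9336  Neff=5.9977  idx=[1, 3, 4, 5, 6, 7, 7, 8, 8]
step 3: w=[0.0110, 0.0727, 0.0727, 0.0727, 0.0727, 0.1746, 0.1746, 0.1746, 0.1746]  mean=2.0899  Neff=6.9862  idx=[1, 3, 5, 5, 6, 6, 7, 8, 8]

resampled_idx = [1, 3, 5, 5, 6, 6, 7, 8, 8]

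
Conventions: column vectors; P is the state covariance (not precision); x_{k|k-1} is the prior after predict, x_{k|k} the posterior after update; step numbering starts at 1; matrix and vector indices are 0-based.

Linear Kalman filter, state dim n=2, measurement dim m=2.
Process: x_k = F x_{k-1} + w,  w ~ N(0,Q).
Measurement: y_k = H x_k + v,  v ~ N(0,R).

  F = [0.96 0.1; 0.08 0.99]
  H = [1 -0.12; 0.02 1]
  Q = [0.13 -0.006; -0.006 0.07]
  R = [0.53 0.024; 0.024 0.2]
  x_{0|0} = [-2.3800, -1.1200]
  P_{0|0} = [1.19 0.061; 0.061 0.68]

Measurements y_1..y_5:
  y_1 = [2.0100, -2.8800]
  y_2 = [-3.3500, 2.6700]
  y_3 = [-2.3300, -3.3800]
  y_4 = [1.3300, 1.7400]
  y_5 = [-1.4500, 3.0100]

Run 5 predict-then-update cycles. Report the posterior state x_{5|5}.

x_post = [-0.6278, 1.2952]

step 1: x^-=[-2.3968, -1.2992]  P^-=[1.2452 0.2112; 0.2112 0.7537]  S=[1.7354 0.1691; 0.1691 0.9627]  K=[0.6909 0.1239; -0.0073 0.7886]  nu=[4.2509, -1.5329]  x^+=[0.3502, -2.5390]  P^+=[0.3732 0.0339; 0.0339 0.1569]
step 2: x^-=[0.0822, -2.4856]  P^-=[0.4820 0.0707; 0.0707 0.2315]  S=[0.9984 0.0764; 0.0764 0.4345]  K=[0.4664 0.1029; 0.0020 0.5357]  nu=[-3.7305, 5.1540]  x^+=[-1.1277, 0.2679]  P^+=[0.2529 0.0267; 0.0267 0.1067]
step 3: x^-=[-1.0558, 0.1750]  P^-=[0.3693 0.0496; 0.0496 0.1804]  S=[0.8900 0.0592; 0.0592 0.3825]  K=[0.4025 0.0866; -0.0002 0.4742]  nu=[-1.2532, -3.5338]  x^+=[-1.8663, -1.5005]  P^+=[0.2181 0.0226; 0.0226 0.0944]
step 4: x^-=[-1.9417, -1.6348]  P^-=[0.3363 0.0418; 0.0418 0.1675]  S=[0.8587 0.0523; 0.0523 0.3693]  K=[0.3811 0.0774; -0.0025 0.4561]  nu=[3.0755, 3.4137]  x^+=[-0.5056, -0.0855]  P^+=[0.2063 0.0205; 0.0205 0.0908]
step 5: x^-=[-0.4939, -0.1251]  P^-=[0.3250 0.0385; 0.0385 0.1635]  S=[0.8481 0.0493; 0.0493 0.3652]  K=[0.3735 0.0728; -0.0039 0.4504]  nu=[-0.9711, 3.1450]  x^+=[-0.6278, 1.2952]  P^+=[0.2020 0.0195; 0.0195 0.0896]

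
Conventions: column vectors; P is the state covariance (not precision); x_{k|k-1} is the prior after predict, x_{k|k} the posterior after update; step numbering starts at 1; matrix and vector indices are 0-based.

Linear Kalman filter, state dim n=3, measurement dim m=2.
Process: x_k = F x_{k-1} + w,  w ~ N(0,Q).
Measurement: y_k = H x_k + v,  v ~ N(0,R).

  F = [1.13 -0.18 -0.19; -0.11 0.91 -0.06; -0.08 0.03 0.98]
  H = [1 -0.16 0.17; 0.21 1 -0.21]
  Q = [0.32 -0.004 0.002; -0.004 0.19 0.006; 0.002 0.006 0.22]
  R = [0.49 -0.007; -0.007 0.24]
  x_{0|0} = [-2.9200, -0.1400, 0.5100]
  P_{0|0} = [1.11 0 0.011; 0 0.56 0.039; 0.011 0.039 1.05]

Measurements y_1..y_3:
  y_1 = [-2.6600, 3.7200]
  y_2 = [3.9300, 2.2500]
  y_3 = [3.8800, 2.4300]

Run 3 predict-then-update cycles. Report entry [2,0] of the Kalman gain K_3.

step 1: x^-=[-3.3713, 0.1632, 0.7292]  P^-=[1.7914 -0.2286 -0.2916; -0.2286 0.6668 0.0029; -0.2916 0.0029 1.2366]  S=[2.3080 0.0489; 0.0489 0.9689]  K=[0.7668 0.1769; -0.1587 0.6461; -0.0286 -0.3268]  nu=[0.6134, 4.4179]  x^+=[-2.1195, 2.9202, -0.7321]  P^+=[0.3908 -0.0812 -0.1726; -0.0812 0.2143 0.1954; -0.1726 0.1954 1.1303]
step 2: x^-=[-2.7815, 2.9345, -0.4603]  P^-=[0.9873 -0.1835 -0.4782; -0.1835 0.3689 0.1467; -0.4782 0.1467 1.3472]  S=[1.4138 0.0291; 0.0291 0.6153]  K=[0.6581 0.1708; -0.1641 0.4946; -0.1851 -0.3759]  nu=[7.2593, -0.1970]  x^+=[1.9620, 1.6459, -1.7301]  P^+=[0.3505 -0.0915 -0.2584; -0.0915 0.1850 0.2190; -0.2584 0.2190 1.2078]
step 3: x^-=[2.2495, 1.3858, -1.8031]  P^-=[0.9803 -0.1834 -0.5899; -0.1834 0.3428 0.1716; -0.5899 0.1716 1.4362]  S=[1.3694 0.0533; 0.0533 0.5923]  K=[0.6568 0.1880; -0.1709 0.4683; -0.2568 -0.4055]  nu=[2.1588, 0.1932]  x^+=[3.7036, 1.1073, -2.4357]  P^+=[0.3556 -0.0965 -0.2971; -0.0965 0.1815 0.2267; -0.2971 0.2267 1.2374]

K[2,0] = -0.2568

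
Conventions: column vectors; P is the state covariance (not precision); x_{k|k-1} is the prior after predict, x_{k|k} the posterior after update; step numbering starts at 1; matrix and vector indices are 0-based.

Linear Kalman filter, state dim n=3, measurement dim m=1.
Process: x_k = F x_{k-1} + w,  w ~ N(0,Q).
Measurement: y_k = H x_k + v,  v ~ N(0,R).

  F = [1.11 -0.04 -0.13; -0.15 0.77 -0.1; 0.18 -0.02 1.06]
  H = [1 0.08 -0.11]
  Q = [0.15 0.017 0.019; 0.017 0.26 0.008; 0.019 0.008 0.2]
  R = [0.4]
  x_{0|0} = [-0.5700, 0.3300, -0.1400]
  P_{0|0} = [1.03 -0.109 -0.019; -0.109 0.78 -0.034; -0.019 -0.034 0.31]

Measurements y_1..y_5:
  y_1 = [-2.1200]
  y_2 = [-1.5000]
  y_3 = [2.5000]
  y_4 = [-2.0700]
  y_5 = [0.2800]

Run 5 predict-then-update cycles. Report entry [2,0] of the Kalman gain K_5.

K[2,0] = -0.3175

step 1: x^-=[-0.6277, 0.3536, -0.2576]  P^-=[1.4404 -0.2633 0.1653; -0.2633 0.7786 -0.1046; 0.1653 -0.1046 0.5770]  S=[1.7757]  K=[0.7891; -0.1067; 0.0527]  nu=[-1.5489]  x^+=[-1.8499, 0.5189, -0.3392]  P^+=[0.3348 -0.1138 0.0916; -0.1138 0.7584 -0.0946; 0.0916 -0.0946 0.5721]
step 2: x^-=[-2.0301, 0.7110, -0.7029]  P^-=[0.5561 -0.1519 0.1204; -0.1519 0.7665 -0.1831; 0.1204 -0.1831 0.8937]  S=[0.9242]  K=[0.5742; -0.0762; 0.0080]  nu=[0.3959]  x^+=[-1.8028, 0.6808, -0.6997]  P^+=[0.2514 -0.1114 0.1161; -0.1114 0.7611 -0.1825; 0.1161 -0.1825 0.8936]
step 3: x^-=[-1.9373, 0.8646, -1.0798]  P^-=[0.4505 -0.1257 0.0911; -0.1257 0.7832 -0.2909; 0.0911 -0.2909 1.2654]  S=[0.8358]  K=[0.5150; -0.0371; -0.0853]  nu=[4.2494]  x^+=[0.2511, 0.7069, -1.4425]  P^+=[0.2288 -0.1097 0.1279; -0.1097 0.7820 -0.2935; 0.1279 -0.2935 1.2593]
step 4: x^-=[0.4380, 0.6509, -1.4980]  P^-=[0.4243 -0.1067 0.0542; -0.1067 0.8158 -0.4220; 0.0542 -0.4220 1.6847]  S=[0.8283]  K=[0.4947; 0.0060; -0.1991]  nu=[-2.7248]  x^+=[-0.9100, 0.6346, -0.9555]  P^+=[0.2216 -0.1092 0.1358; -0.1092 0.8158 -0.4211; 0.1358 -0.4211 1.6518]
step 5: x^-=[-0.9113, 0.7207, -1.1894]  P^-=[0.4183 -0.0895 0.0128; -0.0895 0.8593 -0.5696; 0.0128 -0.5696 2.1340]  S=[0.8425]  K=[0.4863; 0.0498; -0.3175]  nu=[1.0028]  x^+=[-0.4236, 0.7706, -1.5077]  P^+=[0.2190 -0.1099 0.1429; -0.1099 0.8572 -0.5563; 0.1429 -0.5563 2.0490]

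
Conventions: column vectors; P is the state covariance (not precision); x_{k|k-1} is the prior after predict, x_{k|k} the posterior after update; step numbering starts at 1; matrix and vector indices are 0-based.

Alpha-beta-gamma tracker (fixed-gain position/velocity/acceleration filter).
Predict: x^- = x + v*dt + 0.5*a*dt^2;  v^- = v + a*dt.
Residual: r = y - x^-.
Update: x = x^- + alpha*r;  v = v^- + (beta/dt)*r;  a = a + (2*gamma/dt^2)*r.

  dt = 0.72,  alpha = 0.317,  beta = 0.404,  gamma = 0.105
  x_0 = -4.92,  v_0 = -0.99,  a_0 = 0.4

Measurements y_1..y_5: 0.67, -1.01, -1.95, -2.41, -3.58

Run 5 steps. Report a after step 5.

step 1: x_pred=-5.5291  r=6.1991  x^+=-3.5640  v^+=2.7764  a^+=2.9112
step 2: x_pred=-0.8104  r=-0.1996  x^+=-0.8737  v^+=4.7605  a^+=2.8304
step 3: x_pred=3.2875  r=-5.2375  x^+=1.6272  v^+=3.8595  a^+=0.7087
step 4: x_pred=4.5898  r=-6.9998  x^+=2.3708  v^+=0.4421  a^+=-2.1269
step 5: x_pred=2.1379  r=-5.7179  x^+=0.3253  v^+=-4.2976  a^+=-4.4431

a_post = -4.4431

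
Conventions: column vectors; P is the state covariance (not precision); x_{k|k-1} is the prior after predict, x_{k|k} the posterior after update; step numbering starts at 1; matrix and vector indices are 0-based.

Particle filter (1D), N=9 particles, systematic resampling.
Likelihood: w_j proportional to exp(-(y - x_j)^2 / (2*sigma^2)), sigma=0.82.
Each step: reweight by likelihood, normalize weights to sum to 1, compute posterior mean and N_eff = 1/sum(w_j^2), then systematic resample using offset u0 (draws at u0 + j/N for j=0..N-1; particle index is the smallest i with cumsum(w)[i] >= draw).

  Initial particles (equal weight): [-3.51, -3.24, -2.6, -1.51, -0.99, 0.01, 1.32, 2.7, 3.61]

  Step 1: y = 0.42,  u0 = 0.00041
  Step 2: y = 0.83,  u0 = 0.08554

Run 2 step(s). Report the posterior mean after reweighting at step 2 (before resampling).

post_mean = 0.4496

step 1: w=[0.0000, 0.0000, 0.0007, 0.0359, 0.1308, 0.5062, 0.3141, 0.0120, 0.0003]  mean=0.2676  Neff=2.6780  idx=[2, 4, 5, 5, 5, 5, 5, 6, 6]
step 2: w=[0.0000, 0.0178, 0.1266, 0.1266, 0.1266, 0.1266, 0.1266, 0.1746, 0.1746]  mean=0.4496  Neff=7.0711  idx=[2, 3, 4, 5, 6, 6, 7, 8, 8]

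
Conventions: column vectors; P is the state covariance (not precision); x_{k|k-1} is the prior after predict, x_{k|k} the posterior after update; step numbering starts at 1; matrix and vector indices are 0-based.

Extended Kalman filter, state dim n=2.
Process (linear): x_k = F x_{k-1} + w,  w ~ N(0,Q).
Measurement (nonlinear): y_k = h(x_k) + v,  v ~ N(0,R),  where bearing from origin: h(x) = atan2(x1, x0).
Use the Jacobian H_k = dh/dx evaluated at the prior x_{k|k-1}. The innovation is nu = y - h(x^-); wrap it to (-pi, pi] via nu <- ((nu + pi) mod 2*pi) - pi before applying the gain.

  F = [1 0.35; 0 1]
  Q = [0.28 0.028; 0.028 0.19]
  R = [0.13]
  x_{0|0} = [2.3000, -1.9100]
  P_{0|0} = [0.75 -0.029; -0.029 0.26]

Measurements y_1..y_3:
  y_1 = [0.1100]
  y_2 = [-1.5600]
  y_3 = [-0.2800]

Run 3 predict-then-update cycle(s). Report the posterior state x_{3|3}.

step 1: x^-=[1.6315, -1.9100]  P^-=[1.0415 0.0900; 0.0900 0.4500]  H_jac=[0.3027 0.2586]  S=[0.2696]  K=[1.2557; 0.5326]  nu=[0.9739]  x^+=[2.8544, -1.3913]  P^+=[0.6164 -0.0903; -0.0903 0.3735]
step 2: x^-=[2.3674, -1.3913]  P^-=[0.8790 0.0684; 0.0684 0.5635]  H_jac=[0.1845 0.3140]  S=[0.2234]  K=[0.8221; 0.8485]  nu=[-1.0287]  x^+=[1.5217, -2.2641]  P^+=[0.7280 -0.0874; -0.0874 0.4027]
step 3: x^-=[0.7293, -2.2641]  P^-=[0.9961 0.0815; 0.0815 0.5927]  H_jac=[0.4002 0.1289]  S=[0.3078]  K=[1.3293; 0.3542]  nu=[0.9792]  x^+=[2.0309, -1.9173]  P^+=[0.4523 -0.0634; -0.0634 0.5541]

x_post = [2.0309, -1.9173]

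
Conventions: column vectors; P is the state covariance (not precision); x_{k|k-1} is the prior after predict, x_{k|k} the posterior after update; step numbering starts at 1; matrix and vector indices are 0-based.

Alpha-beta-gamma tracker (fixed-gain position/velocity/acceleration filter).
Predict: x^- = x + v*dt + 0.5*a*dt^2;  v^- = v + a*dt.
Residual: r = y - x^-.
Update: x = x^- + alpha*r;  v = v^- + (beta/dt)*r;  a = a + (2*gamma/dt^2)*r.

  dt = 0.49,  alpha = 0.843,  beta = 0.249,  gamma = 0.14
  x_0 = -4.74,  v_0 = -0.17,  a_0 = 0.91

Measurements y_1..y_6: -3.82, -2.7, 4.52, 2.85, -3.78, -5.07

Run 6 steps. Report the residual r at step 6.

resid = -4.0952

step 1: x_pred=-4.7141  r=0.8941  x^+=-3.9604  v^+=0.7302  a^+=1.9526
step 2: x_pred=-3.3681  r=0.6681  x^+=-2.8049  v^+=2.0265  a^+=2.7318
step 3: x_pred=-1.4839  r=6.0039  x^+=3.5774  v^+=6.4161  a^+=9.7335
step 4: x_pred=7.8898  r=-5.0398  x^+=3.6412  v^+=8.6245  a^+=3.8562
step 5: x_pred=8.3302  r=-12.1102  x^+=-1.8787  v^+=4.3601  a^+=-10.2665
step 6: x_pred=-0.9748  r=-4.0952  x^+=-4.4270  v^+=-2.7515  a^+=-15.0423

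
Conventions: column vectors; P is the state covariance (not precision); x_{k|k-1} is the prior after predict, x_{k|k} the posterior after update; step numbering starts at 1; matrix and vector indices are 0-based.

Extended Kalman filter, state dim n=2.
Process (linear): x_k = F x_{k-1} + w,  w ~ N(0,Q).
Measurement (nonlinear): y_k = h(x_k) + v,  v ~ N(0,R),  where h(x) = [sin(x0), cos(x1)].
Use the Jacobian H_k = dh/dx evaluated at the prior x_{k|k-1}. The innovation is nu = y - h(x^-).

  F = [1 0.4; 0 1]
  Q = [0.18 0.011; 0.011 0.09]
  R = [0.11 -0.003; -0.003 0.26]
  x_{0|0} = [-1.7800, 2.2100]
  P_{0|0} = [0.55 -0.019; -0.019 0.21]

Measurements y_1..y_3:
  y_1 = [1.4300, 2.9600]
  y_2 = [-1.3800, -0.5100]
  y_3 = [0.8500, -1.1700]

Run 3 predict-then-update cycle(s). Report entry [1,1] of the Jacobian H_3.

H_jac[1,1] = -0.9651

step 1: x^-=[-0.8960, 2.2100]  P^-=[0.7484 0.0760; 0.0760 0.3000]  H_jac=[0.6247 0.0000; 0.0000 -0.8026]  S=[0.4021 -0.0411; -0.0411 0.4532]  K=[1.1598 -0.0294; 0.0644 -0.5254]  nu=[2.2108, 3.5566]  x^+=[1.5635, 0.4837]  P^+=[0.2043 0.0139; 0.0139 0.1704]
step 2: x^-=[1.7570, 0.4837]  P^-=[0.4227 0.0930; 0.0930 0.2604]  H_jac=[-0.1852 0.0000; 0.0000 -0.4651]  S=[0.1245 0.0050; 0.0050 0.3163]  K=[-0.6236 -0.1269; -0.1230 -0.3810]  nu=[-2.3627, -1.3953]  x^+=[3.4075, 1.3060]  P^+=[0.3684 0.0669; 0.0669 0.2122]
step 3: x^-=[3.9299, 1.3060]  P^-=[0.6359 0.1628; 0.1628 0.3022]  H_jac=[-0.7050 0.0000; 0.0000 -0.9651]  S=[0.4261 0.1078; 0.1078 0.5415]  K=[-1.0307 -0.0850; -0.1402 -0.5107]  nu=[1.5592, -1.4317]  x^+=[2.4446, 1.8186]  P^+=[0.1604 0.0197; 0.0197 0.1371]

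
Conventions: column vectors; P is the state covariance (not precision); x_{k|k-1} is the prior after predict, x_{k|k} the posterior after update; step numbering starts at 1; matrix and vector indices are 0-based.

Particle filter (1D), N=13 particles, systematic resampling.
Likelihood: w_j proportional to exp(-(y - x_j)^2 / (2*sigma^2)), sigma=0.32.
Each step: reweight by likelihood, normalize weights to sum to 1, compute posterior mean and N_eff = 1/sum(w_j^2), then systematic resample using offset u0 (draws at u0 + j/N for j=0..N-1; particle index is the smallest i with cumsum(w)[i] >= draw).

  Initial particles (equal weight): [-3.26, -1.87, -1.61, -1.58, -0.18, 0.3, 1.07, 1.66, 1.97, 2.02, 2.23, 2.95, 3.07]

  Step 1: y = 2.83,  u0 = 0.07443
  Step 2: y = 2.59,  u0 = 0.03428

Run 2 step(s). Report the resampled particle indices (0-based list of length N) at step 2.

step 1: w=[0.0000, 0.0000, 0.0000, 0.0000, 0.0000, 0.0000, 0.0000, 0.0006, 0.0140, 0.0211, 0.0894, 0.4834, 0.3915]  mean=2.8984  Neff=2.5281  idx=[10, 11, 11, 11, 11, 11, 11, 12, 12, 12, 12, 12, 12]
step 2: w=[0.0937, 0.0937, 0.0937, 0.0937, 0.0937, 0.0937, 0.0937, 0.0573, 0.0573, 0.0573, 0.0573, 0.0573, 0.0573]  mean=2.9238  Neff=12.3133  idx=[0, 1, 2, 2, 3, 4, 5, 6, 6, 8, 9, 10, 12]

resampled_idx = [0, 1, 2, 2, 3, 4, 5, 6, 6, 8, 9, 10, 12]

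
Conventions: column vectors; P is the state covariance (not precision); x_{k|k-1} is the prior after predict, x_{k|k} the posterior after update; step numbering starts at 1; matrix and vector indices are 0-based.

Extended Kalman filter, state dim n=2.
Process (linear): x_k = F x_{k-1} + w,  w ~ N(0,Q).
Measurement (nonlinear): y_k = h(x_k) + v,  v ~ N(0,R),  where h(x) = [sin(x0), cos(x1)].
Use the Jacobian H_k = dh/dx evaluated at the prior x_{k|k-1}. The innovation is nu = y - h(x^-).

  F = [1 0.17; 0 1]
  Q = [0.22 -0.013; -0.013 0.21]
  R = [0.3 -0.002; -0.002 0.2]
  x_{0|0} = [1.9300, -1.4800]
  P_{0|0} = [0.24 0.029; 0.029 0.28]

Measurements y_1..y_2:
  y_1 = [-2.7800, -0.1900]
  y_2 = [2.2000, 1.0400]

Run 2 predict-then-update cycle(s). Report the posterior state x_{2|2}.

x_post = [1.1567, -0.9529]

step 1: x^-=[1.6784, -1.4800]  P^-=[0.4780 0.0636; 0.0636 0.4900]  H_jac=[-0.1074 0.0000; 0.0000 0.9959]  S=[0.3055 -0.0088; -0.0088 0.6860]  K=[-0.1654 0.0902; -0.0019 0.7113]  nu=[-3.7742, -0.2807]  x^+=[2.2774, -1.6726]  P^+=[0.4637 0.0184; 0.0184 0.1429]
step 2: x^-=[1.9930, -1.6726]  P^-=[0.6941 0.0297; 0.0297 0.3529]  H_jac=[-0.4098 0.0000; 0.0000 0.9948]  S=[0.4166 -0.0141; -0.0141 0.5492]  K=[-0.6816 0.0363; -0.0076 0.6390]  nu=[1.2878, 1.1417]  x^+=[1.1567, -0.9529]  P^+=[0.4992 0.0087; 0.0087 0.1285]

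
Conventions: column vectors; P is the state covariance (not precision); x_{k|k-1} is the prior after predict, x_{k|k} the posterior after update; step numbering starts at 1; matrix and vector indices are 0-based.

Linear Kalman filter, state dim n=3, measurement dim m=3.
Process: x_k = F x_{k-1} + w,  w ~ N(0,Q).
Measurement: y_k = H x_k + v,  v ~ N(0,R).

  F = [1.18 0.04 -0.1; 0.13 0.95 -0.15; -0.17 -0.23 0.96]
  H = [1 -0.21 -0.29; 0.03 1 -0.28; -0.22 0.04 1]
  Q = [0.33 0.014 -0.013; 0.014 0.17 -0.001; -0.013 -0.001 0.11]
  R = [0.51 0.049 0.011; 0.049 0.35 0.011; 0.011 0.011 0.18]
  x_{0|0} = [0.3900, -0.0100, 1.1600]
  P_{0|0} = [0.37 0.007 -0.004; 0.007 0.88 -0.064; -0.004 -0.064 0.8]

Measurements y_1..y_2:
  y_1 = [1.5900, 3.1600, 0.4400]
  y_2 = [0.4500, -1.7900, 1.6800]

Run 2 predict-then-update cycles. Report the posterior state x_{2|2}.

x_post = [0.6819, 0.0306, 1.1560]

step 1: x^-=[0.3438, -0.1328, 1.0496]  P^-=[0.8567 0.1313 -0.1826; 0.1313 1.0086 -0.3792; -0.1826 -0.3792 0.9346]  S=[1.4944 0.2097 -0.5559; 0.2097 1.6559 -0.6364; -0.5559 -0.6364 1.2054]  K=[0.5795 0.0482 -0.0108; -0.0660 0.6963 0.0321; 0.0484 -0.1028 0.7642]  nu=[1.5227, 3.5764, -0.5287]  x^+=[1.4042, 2.2398, 0.3518]  P^+=[0.3316 0.0564 0.0756; 0.0564 0.2434 0.0154; 0.0756 0.0154 0.1530]
step 2: x^-=[1.7114, 2.2576, -0.4162]  P^-=[0.7809 0.1240 -0.0242; 0.1240 0.4053 -0.0684; -0.0242 -0.0684 0.2464]  S=[1.2832 0.1533 -0.2356; 0.1533 0.8215 -0.1439; -0.2356 -0.1439 0.4678]  K=[0.5672 0.0637 -0.1032; -0.0202 0.5216 -0.0196; 0.0437 -0.0837 0.5284]  nu=[-0.9080, -4.2154, 2.3824]  x^+=[0.6819, 0.0306, 1.1560]  P^+=[0.3192 0.0552 0.0564; 0.0552 0.1816 0.0069; 0.0564 0.0069 0.1068]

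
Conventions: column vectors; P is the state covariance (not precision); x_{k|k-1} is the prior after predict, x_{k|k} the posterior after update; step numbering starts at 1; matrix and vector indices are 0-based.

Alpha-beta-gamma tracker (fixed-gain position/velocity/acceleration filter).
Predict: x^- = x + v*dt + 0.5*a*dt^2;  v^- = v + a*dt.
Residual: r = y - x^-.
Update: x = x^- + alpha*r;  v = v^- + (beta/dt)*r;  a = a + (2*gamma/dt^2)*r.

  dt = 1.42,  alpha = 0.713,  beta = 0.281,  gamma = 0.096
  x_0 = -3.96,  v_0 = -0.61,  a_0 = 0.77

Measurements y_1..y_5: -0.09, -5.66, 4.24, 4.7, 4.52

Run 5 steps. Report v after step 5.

step 1: x_pred=-4.0499  r=3.9599  x^+=-1.2265  v^+=1.2670  a^+=1.1471
step 2: x_pred=1.7291  r=-7.3891  x^+=-3.5393  v^+=1.4336  a^+=0.4435
step 3: x_pred=-1.0565  r=5.2965  x^+=2.7199  v^+=3.1114  a^+=0.9478
step 4: x_pred=8.0937  r=-3.3937  x^+=5.6740  v^+=3.7857  a^+=0.6246
step 5: x_pred=11.6795  r=-7.1595  x^+=6.5748  v^+=3.2560  a^+=-0.0571

v_post = 3.2560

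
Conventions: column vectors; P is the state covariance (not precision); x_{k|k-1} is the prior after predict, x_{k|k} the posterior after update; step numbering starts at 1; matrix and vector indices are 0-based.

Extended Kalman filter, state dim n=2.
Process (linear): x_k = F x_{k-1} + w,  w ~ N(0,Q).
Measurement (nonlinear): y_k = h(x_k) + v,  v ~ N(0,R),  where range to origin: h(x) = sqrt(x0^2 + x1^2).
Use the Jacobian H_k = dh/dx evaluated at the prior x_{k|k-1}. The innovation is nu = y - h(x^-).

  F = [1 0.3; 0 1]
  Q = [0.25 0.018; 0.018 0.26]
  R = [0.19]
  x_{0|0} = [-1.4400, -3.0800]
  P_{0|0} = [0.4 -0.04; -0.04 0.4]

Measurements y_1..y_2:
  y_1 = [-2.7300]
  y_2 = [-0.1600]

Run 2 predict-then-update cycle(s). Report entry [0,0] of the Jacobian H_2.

step 1: x^-=[-2.3640, -3.0800]  P^-=[0.6620 0.0980; 0.0980 0.6600]  H_jac=[-0.6089 -0.7933]  S=[0.9454]  K=[-0.5086; -0.6169]  nu=[-6.6126]  x^+=[0.9990, 0.9994]  P^+=[0.4175 -0.1986; -0.1986 0.3002]
step 2: x^-=[1.2988, 0.9994]  P^-=[0.5753 -0.0906; -0.0906 0.5602]  H_jac=[0.7925 0.6098]  S=[0.6722]  K=[0.5962; 0.4015]  nu=[-1.7988]  x^+=[0.2264, 0.2772]  P^+=[0.3364 -0.2514; -0.2514 0.4519]

H_jac[0,0] = 0.7925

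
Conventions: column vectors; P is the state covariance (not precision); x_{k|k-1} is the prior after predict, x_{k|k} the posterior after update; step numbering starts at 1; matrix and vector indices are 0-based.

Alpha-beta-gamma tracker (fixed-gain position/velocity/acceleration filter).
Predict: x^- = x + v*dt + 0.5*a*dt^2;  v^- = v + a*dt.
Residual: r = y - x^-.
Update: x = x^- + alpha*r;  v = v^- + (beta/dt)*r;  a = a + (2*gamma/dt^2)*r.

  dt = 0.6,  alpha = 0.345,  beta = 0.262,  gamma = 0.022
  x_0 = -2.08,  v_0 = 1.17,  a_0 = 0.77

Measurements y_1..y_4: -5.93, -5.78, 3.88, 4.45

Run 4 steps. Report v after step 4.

v_post = 4.9395

step 1: x_pred=-1.2394  r=-4.6906  x^+=-2.8577  v^+=-0.4162  a^+=0.1967
step 2: x_pred=-3.0720  r=-2.7080  x^+=-4.0063  v^+=-1.4807  a^+=-0.1343
step 3: x_pred=-4.9188  r=8.7988  x^+=-1.8832  v^+=2.2809  a^+=0.9411
step 4: x_pred=-0.3453  r=4.7953  x^+=1.3091  v^+=4.9395  a^+=1.5272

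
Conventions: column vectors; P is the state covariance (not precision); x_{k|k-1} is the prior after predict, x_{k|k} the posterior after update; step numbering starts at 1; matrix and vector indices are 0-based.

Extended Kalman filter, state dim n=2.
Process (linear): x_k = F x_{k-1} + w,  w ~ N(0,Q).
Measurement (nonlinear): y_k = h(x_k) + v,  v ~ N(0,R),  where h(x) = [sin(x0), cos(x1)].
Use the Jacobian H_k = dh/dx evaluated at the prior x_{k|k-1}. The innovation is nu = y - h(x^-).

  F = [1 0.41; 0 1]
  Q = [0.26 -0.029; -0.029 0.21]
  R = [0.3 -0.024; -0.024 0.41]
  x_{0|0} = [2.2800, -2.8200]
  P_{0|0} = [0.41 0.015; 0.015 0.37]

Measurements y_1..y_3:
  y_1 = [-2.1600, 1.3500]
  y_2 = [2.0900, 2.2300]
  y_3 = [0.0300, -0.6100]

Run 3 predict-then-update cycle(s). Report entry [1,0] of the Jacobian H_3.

step 1: x^-=[1.1238, -2.8200]  P^-=[0.7445 0.1377; 0.1377 0.5800]  H_jac=[0.4323 0.0000; 0.0000 0.3161]  S=[0.4391 -0.0052; -0.0052 0.4679]  K=[0.7341 0.1011; 0.1402 0.3933]  nu=[-3.0617, 2.2987]  x^+=[-0.8913, -2.3451]  P^+=[0.5039 0.0755; 0.0755 0.4995]
step 2: x^-=[-1.8528, -2.3451]  P^-=[0.9097 0.2513; 0.2513 0.7095]  H_jac=[-0.2782 0.0000; 0.0000 0.7149]  S=[0.3704 -0.0740; -0.0740 0.7726]  K=[-0.6493 0.1703; -0.0587 0.6509]  nu=[3.0505, 2.9292]  x^+=[-3.3345, -0.6177]  P^+=[0.7148 0.1195; 0.1195 0.3753]
step 3: x^-=[-3.5877, -0.6177]  P^-=[1.1358 0.2443; 0.2443 0.5853]  H_jac=[-0.9021 0.0000; 0.0000 0.5791]  S=[1.2244 -0.1517; -0.1517 0.6063]  K=[-0.8338 0.0248; -0.1143 0.5305]  nu=[-0.4015, -1.4252]  x^+=[-3.2884, -1.3278]  P^+=[0.2779 0.0521; 0.0521 0.3803]

H_jac[1,0] = 0.0000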